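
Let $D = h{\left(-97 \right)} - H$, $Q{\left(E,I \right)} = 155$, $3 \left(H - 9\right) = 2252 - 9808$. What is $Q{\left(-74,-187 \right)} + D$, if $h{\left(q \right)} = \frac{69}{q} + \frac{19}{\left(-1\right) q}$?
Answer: $\frac{775268}{291} \approx 2664.2$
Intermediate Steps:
$H = - \frac{7529}{3}$ ($H = 9 + \frac{2252 - 9808}{3} = 9 + \frac{1}{3} \left(-7556\right) = 9 - \frac{7556}{3} = - \frac{7529}{3} \approx -2509.7$)
$h{\left(q \right)} = \frac{50}{q}$ ($h{\left(q \right)} = \frac{69}{q} + 19 \left(- \frac{1}{q}\right) = \frac{69}{q} - \frac{19}{q} = \frac{50}{q}$)
$D = \frac{730163}{291}$ ($D = \frac{50}{-97} - - \frac{7529}{3} = 50 \left(- \frac{1}{97}\right) + \frac{7529}{3} = - \frac{50}{97} + \frac{7529}{3} = \frac{730163}{291} \approx 2509.2$)
$Q{\left(-74,-187 \right)} + D = 155 + \frac{730163}{291} = \frac{775268}{291}$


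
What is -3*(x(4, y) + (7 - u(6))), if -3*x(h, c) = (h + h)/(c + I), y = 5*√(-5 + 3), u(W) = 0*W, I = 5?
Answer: (-21*√2 + 97*I/5)/(√2 - I) ≈ -20.467 - 0.75425*I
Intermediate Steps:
u(W) = 0
y = 5*I*√2 (y = 5*√(-2) = 5*(I*√2) = 5*I*√2 ≈ 7.0711*I)
x(h, c) = -2*h/(3*(5 + c)) (x(h, c) = -(h + h)/(3*(c + 5)) = -2*h/(3*(5 + c)))
-3*(x(4, y) + (7 - u(6))) = -3*(-2*4/(15 + 3*(5*I*√2)) + (7 - 1*0)) = -3*(-2*4/(15 + 15*I*√2) + (7 + 0)) = -3*(-8/(15 + 15*I*√2) + 7) = -3*(7 - 8/(15 + 15*I*√2)) = -21 + 24/(15 + 15*I*√2)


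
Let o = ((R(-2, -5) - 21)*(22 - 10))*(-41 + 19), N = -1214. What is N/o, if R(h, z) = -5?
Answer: -607/3432 ≈ -0.17686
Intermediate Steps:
o = 6864 (o = ((-5 - 21)*(22 - 10))*(-41 + 19) = -26*12*(-22) = -312*(-22) = 6864)
N/o = -1214/6864 = -1214*1/6864 = -607/3432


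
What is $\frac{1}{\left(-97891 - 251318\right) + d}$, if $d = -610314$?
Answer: $- \frac{1}{959523} \approx -1.0422 \cdot 10^{-6}$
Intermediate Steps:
$\frac{1}{\left(-97891 - 251318\right) + d} = \frac{1}{\left(-97891 - 251318\right) - 610314} = \frac{1}{-349209 - 610314} = \frac{1}{-959523} = - \frac{1}{959523}$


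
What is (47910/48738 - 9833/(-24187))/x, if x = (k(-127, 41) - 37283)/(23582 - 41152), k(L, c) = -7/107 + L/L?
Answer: 24440465688260/37321827820961 ≈ 0.65486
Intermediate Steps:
k(L, c) = 100/107 (k(L, c) = -7*1/107 + 1 = -7/107 + 1 = 100/107)
x = 569883/268570 (x = (100/107 - 37283)/(23582 - 41152) = -3989181/107/(-17570) = -3989181/107*(-1/17570) = 569883/268570 ≈ 2.1219)
(47910/48738 - 9833/(-24187))/x = (47910/48738 - 9833/(-24187))/(569883/268570) = (47910*(1/48738) - 9833*(-1/24187))*(268570/569883) = (7985/8123 + 9833/24187)*(268570/569883) = (273006654/196471001)*(268570/569883) = 24440465688260/37321827820961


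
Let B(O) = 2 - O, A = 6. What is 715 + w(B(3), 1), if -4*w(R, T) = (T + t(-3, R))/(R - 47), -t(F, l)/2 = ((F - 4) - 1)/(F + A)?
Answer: 411859/576 ≈ 715.03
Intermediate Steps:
t(F, l) = -2*(-5 + F)/(6 + F) (t(F, l) = -2*((F - 4) - 1)/(F + 6) = -2*((-4 + F) - 1)/(6 + F) = -2*(-5 + F)/(6 + F))
w(R, T) = -(16/3 + T)/(4*(-47 + R)) (w(R, T) = -(T + 2*(5 - 1*(-3))/(6 - 3))/(4*(R - 47)) = -(T + 2*(5 + 3)/3)/(4*(-47 + R)) = -(T + 2*(⅓)*8)/(4*(-47 + R)) = -(T + 16/3)/(4*(-47 + R)) = -(16/3 + T)/(4*(-47 + R)))
715 + w(B(3), 1) = 715 + (-16 - 3*1)/(12*(-47 + (2 - 1*3))) = 715 + (-16 - 3)/(12*(-47 + (2 - 3))) = 715 + (1/12)*(-19)/(-47 - 1) = 715 + (1/12)*(-19)/(-48) = 715 + (1/12)*(-1/48)*(-19) = 715 + 19/576 = 411859/576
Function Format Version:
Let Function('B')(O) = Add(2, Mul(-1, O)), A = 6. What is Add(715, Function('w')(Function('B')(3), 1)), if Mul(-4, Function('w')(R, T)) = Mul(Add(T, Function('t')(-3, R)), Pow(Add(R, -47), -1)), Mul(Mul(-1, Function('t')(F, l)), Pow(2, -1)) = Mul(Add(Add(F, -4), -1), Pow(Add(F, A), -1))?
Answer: Rational(411859, 576) ≈ 715.03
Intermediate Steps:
Function('t')(F, l) = Mul(-2, Pow(Add(6, F), -1), Add(-5, F)) (Function('t')(F, l) = Mul(-2, Mul(Add(Add(F, -4), -1), Pow(Add(F, 6), -1))) = Mul(-2, Mul(Add(Add(-4, F), -1), Pow(Add(6, F), -1))) = Mul(-2, Mul(Add(-5, F), Pow(Add(6, F), -1))) = Mul(-2, Mul(Pow(Add(6, F), -1), Add(-5, F))) = Mul(-2, Pow(Add(6, F), -1), Add(-5, F)))
Function('w')(R, T) = Mul(Rational(-1, 4), Pow(Add(-47, R), -1), Add(Rational(16, 3), T)) (Function('w')(R, T) = Mul(Rational(-1, 4), Mul(Add(T, Mul(2, Pow(Add(6, -3), -1), Add(5, Mul(-1, -3)))), Pow(Add(R, -47), -1))) = Mul(Rational(-1, 4), Mul(Add(T, Mul(2, Pow(3, -1), Add(5, 3))), Pow(Add(-47, R), -1))) = Mul(Rational(-1, 4), Mul(Add(T, Mul(2, Rational(1, 3), 8)), Pow(Add(-47, R), -1))) = Mul(Rational(-1, 4), Mul(Add(T, Rational(16, 3)), Pow(Add(-47, R), -1))) = Mul(Rational(-1, 4), Mul(Add(Rational(16, 3), T), Pow(Add(-47, R), -1))) = Mul(Rational(-1, 4), Mul(Pow(Add(-47, R), -1), Add(Rational(16, 3), T))) = Mul(Rational(-1, 4), Pow(Add(-47, R), -1), Add(Rational(16, 3), T)))
Add(715, Function('w')(Function('B')(3), 1)) = Add(715, Mul(Rational(1, 12), Pow(Add(-47, Add(2, Mul(-1, 3))), -1), Add(-16, Mul(-3, 1)))) = Add(715, Mul(Rational(1, 12), Pow(Add(-47, Add(2, -3)), -1), Add(-16, -3))) = Add(715, Mul(Rational(1, 12), Pow(Add(-47, -1), -1), -19)) = Add(715, Mul(Rational(1, 12), Pow(-48, -1), -19)) = Add(715, Mul(Rational(1, 12), Rational(-1, 48), -19)) = Add(715, Rational(19, 576)) = Rational(411859, 576)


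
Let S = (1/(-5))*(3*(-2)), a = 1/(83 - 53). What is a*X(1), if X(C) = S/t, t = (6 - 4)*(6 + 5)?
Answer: 1/550 ≈ 0.0018182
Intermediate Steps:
a = 1/30 ≈ 0.033333
S = 6/5 (S = (1*(-1/5))*(-6) = -1/5*(-6) = 6/5 ≈ 1.2000)
t = 22 (t = 2*11 = 22)
X(C) = 3/55 (X(C) = (6/5)/22 = (6/5)*(1/22) = 3/55)
a*X(1) = (1/30)*(3/55) = 1/550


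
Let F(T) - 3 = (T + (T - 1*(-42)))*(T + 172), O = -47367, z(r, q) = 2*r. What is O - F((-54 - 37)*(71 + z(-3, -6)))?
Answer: -67745854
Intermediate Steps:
F(T) = 3 + (42 + 2*T)*(172 + T) (F(T) = 3 + (T + (T - 1*(-42)))*(T + 172) = 3 + (T + (T + 42))*(172 + T) = 3 + (T + (42 + T))*(172 + T) = 3 + (42 + 2*T)*(172 + T))
O - F((-54 - 37)*(71 + z(-3, -6))) = -47367 - (7227 + 2*((-54 - 37)*(71 + 2*(-3)))² + 386*((-54 - 37)*(71 + 2*(-3)))) = -47367 - (7227 + 2*(-91*(71 - 6))² + 386*(-91*(71 - 6))) = -47367 - (7227 + 2*(-91*65)² + 386*(-91*65)) = -47367 - (7227 + 2*(-5915)² + 386*(-5915)) = -47367 - (7227 + 2*34987225 - 2283190) = -47367 - (7227 + 69974450 - 2283190) = -47367 - 1*67698487 = -47367 - 67698487 = -67745854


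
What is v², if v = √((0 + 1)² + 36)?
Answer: 37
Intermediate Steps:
v = √37 (v = √(1² + 36) = √(1 + 36) = √37 ≈ 6.0828)
v² = (√37)² = 37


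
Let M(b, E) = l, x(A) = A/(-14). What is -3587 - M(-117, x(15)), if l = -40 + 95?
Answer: -3642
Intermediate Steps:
x(A) = -A/14 (x(A) = A*(-1/14) = -A/14)
l = 55
M(b, E) = 55
-3587 - M(-117, x(15)) = -3587 - 1*55 = -3587 - 55 = -3642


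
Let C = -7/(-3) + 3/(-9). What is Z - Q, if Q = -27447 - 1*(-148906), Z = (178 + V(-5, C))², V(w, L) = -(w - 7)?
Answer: -85359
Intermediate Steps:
C = 2 (C = -7*(-⅓) + 3*(-⅑) = 7/3 - ⅓ = 2)
V(w, L) = 7 - w (V(w, L) = -(-7 + w) = 7 - w)
Z = 36100 (Z = (178 + (7 - 1*(-5)))² = (178 + (7 + 5))² = (178 + 12)² = 190² = 36100)
Q = 121459 (Q = -27447 + 148906 = 121459)
Z - Q = 36100 - 1*121459 = 36100 - 121459 = -85359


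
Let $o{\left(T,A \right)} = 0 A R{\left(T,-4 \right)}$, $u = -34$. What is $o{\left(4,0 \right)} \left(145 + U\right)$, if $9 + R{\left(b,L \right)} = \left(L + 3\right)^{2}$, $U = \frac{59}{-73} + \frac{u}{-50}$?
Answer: $0$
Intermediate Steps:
$U = - \frac{234}{1825}$ ($U = \frac{59}{-73} - \frac{34}{-50} = 59 \left(- \frac{1}{73}\right) - - \frac{17}{25} = - \frac{59}{73} + \frac{17}{25} = - \frac{234}{1825} \approx -0.12822$)
$R{\left(b,L \right)} = -9 + \left(3 + L\right)^{2}$ ($R{\left(b,L \right)} = -9 + \left(L + 3\right)^{2} = -9 + \left(3 + L\right)^{2}$)
$o{\left(T,A \right)} = 0$ ($o{\left(T,A \right)} = 0 A \left(- 4 \left(6 - 4\right)\right) = 0 \left(\left(-4\right) 2\right) = 0 \left(-8\right) = 0$)
$o{\left(4,0 \right)} \left(145 + U\right) = 0 \left(145 - \frac{234}{1825}\right) = 0 \cdot \frac{264391}{1825} = 0$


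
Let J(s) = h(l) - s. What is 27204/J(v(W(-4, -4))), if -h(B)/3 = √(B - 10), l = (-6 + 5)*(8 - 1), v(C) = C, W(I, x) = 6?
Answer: -18136/21 + 9068*I*√17/21 ≈ -863.62 + 1780.4*I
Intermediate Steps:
l = -7 (l = -1*7 = -7)
h(B) = -3*√(-10 + B) (h(B) = -3*√(B - 10) = -3*√(-10 + B))
J(s) = -s - 3*I*√17 (J(s) = -3*√(-10 - 7) - s = -3*I*√17 - s = -s - 3*I*√17)
27204/J(v(W(-4, -4))) = 27204/(-1*6 - 3*I*√17) = 27204/(-6 - 3*I*√17)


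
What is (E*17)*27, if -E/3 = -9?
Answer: 12393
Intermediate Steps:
E = 27 (E = -3*(-9) = 27)
(E*17)*27 = (27*17)*27 = 459*27 = 12393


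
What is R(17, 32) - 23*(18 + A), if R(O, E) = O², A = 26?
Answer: -723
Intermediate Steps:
R(17, 32) - 23*(18 + A) = 17² - 23*(18 + 26) = 289 - 23*44 = 289 - 1012 = -723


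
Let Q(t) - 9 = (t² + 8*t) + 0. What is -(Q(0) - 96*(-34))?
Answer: -3273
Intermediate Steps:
Q(t) = 9 + t² + 8*t (Q(t) = 9 + ((t² + 8*t) + 0) = 9 + (t² + 8*t) = 9 + t² + 8*t)
-(Q(0) - 96*(-34)) = -((9 + 0² + 8*0) - 96*(-34)) = -((9 + 0 + 0) + 3264) = -(9 + 3264) = -1*3273 = -3273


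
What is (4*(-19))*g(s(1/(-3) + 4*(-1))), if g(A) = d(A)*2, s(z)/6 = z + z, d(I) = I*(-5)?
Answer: -39520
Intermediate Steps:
d(I) = -5*I
s(z) = 12*z (s(z) = 6*(z + z) = 6*(2*z) = 12*z)
g(A) = -10*A (g(A) = -5*A*2 = -10*A)
(4*(-19))*g(s(1/(-3) + 4*(-1))) = (4*(-19))*(-120*(1/(-3) + 4*(-1))) = -(-760)*12*(-1/3 - 4) = -(-760)*12*(-13/3) = -(-760)*(-52) = -76*520 = -39520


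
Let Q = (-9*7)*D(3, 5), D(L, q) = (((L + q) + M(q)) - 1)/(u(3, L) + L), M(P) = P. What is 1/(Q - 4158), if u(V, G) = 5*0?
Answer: -1/4410 ≈ -0.00022676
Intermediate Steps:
u(V, G) = 0
D(L, q) = (-1 + L + 2*q)/L (D(L, q) = (((L + q) + q) - 1)/(0 + L) = ((L + 2*q) - 1)/L = (-1 + L + 2*q)/L)
Q = -252 (Q = (-9*7)*((-1 + 3 + 2*5)/3) = -21*(-1 + 3 + 10) = -21*12 = -63*4 = -252)
1/(Q - 4158) = 1/(-252 - 4158) = 1/(-4410) = -1/4410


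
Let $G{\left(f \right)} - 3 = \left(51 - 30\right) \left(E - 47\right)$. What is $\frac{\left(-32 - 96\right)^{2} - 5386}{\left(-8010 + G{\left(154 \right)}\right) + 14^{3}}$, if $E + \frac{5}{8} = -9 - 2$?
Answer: $- \frac{87984}{51953} \approx -1.6935$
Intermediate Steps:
$E = - \frac{93}{8}$ ($E = - \frac{5}{8} - 11 = - \frac{93}{8} \approx -11.625$)
$G{\left(f \right)} = - \frac{9825}{8}$ ($G{\left(f \right)} = 3 + \left(51 - 30\right) \left(- \frac{93}{8} - 47\right) = 3 + 21 \left(- \frac{469}{8}\right) = 3 - \frac{9849}{8} = - \frac{9825}{8}$)
$\frac{\left(-32 - 96\right)^{2} - 5386}{\left(-8010 + G{\left(154 \right)}\right) + 14^{3}} = \frac{\left(-32 - 96\right)^{2} - 5386}{\left(-8010 - \frac{9825}{8}\right) + 14^{3}} = \frac{\left(-128\right)^{2} - 5386}{- \frac{73905}{8} + 2744} = \frac{16384 - 5386}{- \frac{51953}{8}} = 10998 \left(- \frac{8}{51953}\right) = - \frac{87984}{51953}$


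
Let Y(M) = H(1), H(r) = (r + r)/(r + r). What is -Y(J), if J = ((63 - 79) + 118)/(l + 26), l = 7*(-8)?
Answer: -1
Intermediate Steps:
H(r) = 1 (H(r) = (2*r)/((2*r)) = (2*r)*(1/(2*r)) = 1)
l = -56
J = -17/5 (J = ((63 - 79) + 118)/(-56 + 26) = (-16 + 118)/(-30) = 102*(-1/30) = -17/5 ≈ -3.4000)
Y(M) = 1
-Y(J) = -1*1 = -1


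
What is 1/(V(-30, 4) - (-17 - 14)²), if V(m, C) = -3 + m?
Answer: -1/994 ≈ -0.0010060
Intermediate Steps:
1/(V(-30, 4) - (-17 - 14)²) = 1/((-3 - 30) - (-17 - 14)²) = 1/(-33 - 1*(-31)²) = 1/(-33 - 1*961) = 1/(-33 - 961) = 1/(-994) = -1/994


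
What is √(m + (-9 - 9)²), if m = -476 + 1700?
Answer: 6*√43 ≈ 39.345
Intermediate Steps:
m = 1224
√(m + (-9 - 9)²) = √(1224 + (-9 - 9)²) = √(1224 + (-18)²) = √(1224 + 324) = √1548 = 6*√43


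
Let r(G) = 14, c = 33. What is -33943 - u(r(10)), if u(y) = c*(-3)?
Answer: -33844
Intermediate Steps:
u(y) = -99 (u(y) = 33*(-3) = -99)
-33943 - u(r(10)) = -33943 - 1*(-99) = -33943 + 99 = -33844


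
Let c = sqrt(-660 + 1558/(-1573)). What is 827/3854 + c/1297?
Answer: 827/3854 + I*sqrt(13516594)/185471 ≈ 0.21458 + 0.019822*I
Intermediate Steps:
c = I*sqrt(13516594)/143 (c = sqrt(-660 + 1558*(-1/1573)) = sqrt(-660 - 1558/1573) = sqrt(-1039738/1573) = I*sqrt(13516594)/143 ≈ 25.71*I)
827/3854 + c/1297 = 827/3854 + (I*sqrt(13516594)/143)/1297 = 827*(1/3854) + (I*sqrt(13516594)/143)*(1/1297) = 827/3854 + I*sqrt(13516594)/185471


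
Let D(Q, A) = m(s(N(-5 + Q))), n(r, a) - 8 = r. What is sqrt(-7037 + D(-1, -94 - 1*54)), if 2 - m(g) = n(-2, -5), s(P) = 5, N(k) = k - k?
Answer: I*sqrt(7041) ≈ 83.911*I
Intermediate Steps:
n(r, a) = 8 + r
N(k) = 0
m(g) = -4 (m(g) = 2 - (8 - 2) = 2 - 1*6 = 2 - 6 = -4)
D(Q, A) = -4
sqrt(-7037 + D(-1, -94 - 1*54)) = sqrt(-7037 - 4) = sqrt(-7041) = I*sqrt(7041)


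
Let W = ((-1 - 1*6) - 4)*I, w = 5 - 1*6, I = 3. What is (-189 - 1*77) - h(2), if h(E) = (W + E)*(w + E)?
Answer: -235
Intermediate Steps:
w = -1 (w = 5 - 6 = -1)
W = -33 (W = ((-1 - 1*6) - 4)*3 = ((-1 - 6) - 4)*3 = (-7 - 4)*3 = -11*3 = -33)
h(E) = (-1 + E)*(-33 + E) (h(E) = (-33 + E)*(-1 + E) = (-1 + E)*(-33 + E))
(-189 - 1*77) - h(2) = (-189 - 1*77) - (33 + 2**2 - 34*2) = (-189 - 77) - (33 + 4 - 68) = -266 - 1*(-31) = -266 + 31 = -235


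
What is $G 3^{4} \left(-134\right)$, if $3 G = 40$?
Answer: $-144720$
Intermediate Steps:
$G = \frac{40}{3}$ ($G = \frac{1}{3} \cdot 40 = \frac{40}{3} \approx 13.333$)
$G 3^{4} \left(-134\right) = \frac{40 \cdot 3^{4}}{3} \left(-134\right) = \frac{40}{3} \cdot 81 \left(-134\right) = 1080 \left(-134\right) = -144720$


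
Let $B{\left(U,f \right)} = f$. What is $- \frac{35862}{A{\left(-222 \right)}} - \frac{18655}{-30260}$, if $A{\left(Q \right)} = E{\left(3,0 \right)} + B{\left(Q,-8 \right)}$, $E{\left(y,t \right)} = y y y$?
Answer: $- \frac{216965935}{114988} \approx -1886.9$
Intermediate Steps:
$E{\left(y,t \right)} = y^{3}$ ($E{\left(y,t \right)} = y^{2} y = y^{3}$)
$A{\left(Q \right)} = 19$ ($A{\left(Q \right)} = 3^{3} - 8 = 27 - 8 = 19$)
$- \frac{35862}{A{\left(-222 \right)}} - \frac{18655}{-30260} = - \frac{35862}{19} - \frac{18655}{-30260} = \left(-35862\right) \frac{1}{19} - - \frac{3731}{6052} = - \frac{35862}{19} + \frac{3731}{6052} = - \frac{216965935}{114988}$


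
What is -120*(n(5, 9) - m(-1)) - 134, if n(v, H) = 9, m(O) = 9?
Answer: -134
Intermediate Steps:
-120*(n(5, 9) - m(-1)) - 134 = -120*(9 - 1*9) - 134 = -120*(9 - 9) - 134 = -120*0 - 134 = 0 - 134 = -134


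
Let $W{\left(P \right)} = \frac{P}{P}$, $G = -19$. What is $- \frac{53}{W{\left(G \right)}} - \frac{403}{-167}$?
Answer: $- \frac{8448}{167} \approx -50.587$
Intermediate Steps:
$W{\left(P \right)} = 1$
$- \frac{53}{W{\left(G \right)}} - \frac{403}{-167} = - \frac{53}{1} - \frac{403}{-167} = \left(-53\right) 1 - - \frac{403}{167} = -53 + \frac{403}{167} = - \frac{8448}{167}$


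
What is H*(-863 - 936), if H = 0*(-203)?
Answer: 0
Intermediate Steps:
H = 0
H*(-863 - 936) = 0*(-863 - 936) = 0*(-1799) = 0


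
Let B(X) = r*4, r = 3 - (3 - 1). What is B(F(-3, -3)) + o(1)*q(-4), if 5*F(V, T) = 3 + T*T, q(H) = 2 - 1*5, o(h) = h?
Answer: 1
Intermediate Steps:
q(H) = -3 (q(H) = 2 - 5 = -3)
r = 1 (r = 3 - 1*2 = 3 - 2 = 1)
F(V, T) = ⅗ + T²/5 (F(V, T) = (3 + T*T)/5 = (3 + T²)/5 = ⅗ + T²/5)
B(X) = 4 (B(X) = 1*4 = 4)
B(F(-3, -3)) + o(1)*q(-4) = 4 + 1*(-3) = 4 - 3 = 1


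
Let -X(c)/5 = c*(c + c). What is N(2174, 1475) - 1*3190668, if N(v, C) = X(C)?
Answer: -24946918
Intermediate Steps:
X(c) = -10*c**2 (X(c) = -5*c*(c + c) = -5*c*2*c = -10*c**2)
N(v, C) = -10*C**2
N(2174, 1475) - 1*3190668 = -10*1475**2 - 1*3190668 = -10*2175625 - 3190668 = -21756250 - 3190668 = -24946918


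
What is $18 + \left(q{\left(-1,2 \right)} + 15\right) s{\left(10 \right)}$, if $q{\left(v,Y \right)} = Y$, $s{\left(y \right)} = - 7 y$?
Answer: $-1172$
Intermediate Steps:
$18 + \left(q{\left(-1,2 \right)} + 15\right) s{\left(10 \right)} = 18 + \left(2 + 15\right) \left(\left(-7\right) 10\right) = 18 + 17 \left(-70\right) = 18 - 1190 = -1172$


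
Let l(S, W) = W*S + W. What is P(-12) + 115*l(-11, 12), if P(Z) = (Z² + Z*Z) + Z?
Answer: -13524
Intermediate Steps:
l(S, W) = W + S*W (l(S, W) = S*W + W = W + S*W)
P(Z) = Z + 2*Z² (P(Z) = (Z² + Z²) + Z = 2*Z² + Z = Z + 2*Z²)
P(-12) + 115*l(-11, 12) = -12*(1 + 2*(-12)) + 115*(12*(1 - 11)) = -12*(1 - 24) + 115*(12*(-10)) = -12*(-23) + 115*(-120) = 276 - 13800 = -13524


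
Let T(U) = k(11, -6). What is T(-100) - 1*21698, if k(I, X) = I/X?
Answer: -130199/6 ≈ -21700.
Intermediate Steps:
T(U) = -11/6 (T(U) = 11/(-6) = 11*(-⅙) = -11/6)
T(-100) - 1*21698 = -11/6 - 1*21698 = -11/6 - 21698 = -130199/6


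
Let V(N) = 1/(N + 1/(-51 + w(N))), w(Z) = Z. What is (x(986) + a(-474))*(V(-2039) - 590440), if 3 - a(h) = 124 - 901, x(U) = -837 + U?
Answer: -2337518731387970/4261511 ≈ -5.4852e+8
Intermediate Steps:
a(h) = 780 (a(h) = 3 - (124 - 901) = 3 - 1*(-777) = 3 + 777 = 780)
V(N) = 1/(N + 1/(-51 + N))
(x(986) + a(-474))*(V(-2039) - 590440) = ((-837 + 986) + 780)*((-51 - 2039)/(1 + (-2039)² - 51*(-2039)) - 590440) = (149 + 780)*(-2090/(1 + 4157521 + 103989) - 590440) = 929*(-2090/4261511 - 590440) = 929*(-2516166556930/4261511) = -2337518731387970/4261511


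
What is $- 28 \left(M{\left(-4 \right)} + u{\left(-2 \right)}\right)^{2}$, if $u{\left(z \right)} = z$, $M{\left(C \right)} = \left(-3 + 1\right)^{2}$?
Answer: $-112$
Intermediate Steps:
$M{\left(C \right)} = 4$ ($M{\left(C \right)} = \left(-2\right)^{2} = 4$)
$- 28 \left(M{\left(-4 \right)} + u{\left(-2 \right)}\right)^{2} = - 28 \left(4 - 2\right)^{2} = - 28 \cdot 2^{2} = \left(-28\right) 4 = -112$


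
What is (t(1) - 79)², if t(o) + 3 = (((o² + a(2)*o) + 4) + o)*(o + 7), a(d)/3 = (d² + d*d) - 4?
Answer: 3844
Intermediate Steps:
a(d) = -12 + 6*d² (a(d) = 3*((d² + d*d) - 4) = 3*((d² + d²) - 4) = 3*(2*d² - 4) = 3*(-4 + 2*d²) = -12 + 6*d²)
t(o) = -3 + (7 + o)*(4 + o² + 13*o) (t(o) = -3 + (((o² + (-12 + 6*2²)*o) + 4) + o)*(o + 7) = -3 + (((o² + (-12 + 6*4)*o) + 4) + o)*(7 + o) = -3 + (((o² + (-12 + 24)*o) + 4) + o)*(7 + o) = -3 + (((o² + 12*o) + 4) + o)*(7 + o) = -3 + ((4 + o² + 12*o) + o)*(7 + o) = -3 + (4 + o² + 13*o)*(7 + o) = -3 + (7 + o)*(4 + o² + 13*o))
(t(1) - 79)² = ((25 + 1³ + 20*1² + 95*1) - 79)² = ((25 + 1 + 20*1 + 95) - 79)² = ((25 + 1 + 20 + 95) - 79)² = (141 - 79)² = 62² = 3844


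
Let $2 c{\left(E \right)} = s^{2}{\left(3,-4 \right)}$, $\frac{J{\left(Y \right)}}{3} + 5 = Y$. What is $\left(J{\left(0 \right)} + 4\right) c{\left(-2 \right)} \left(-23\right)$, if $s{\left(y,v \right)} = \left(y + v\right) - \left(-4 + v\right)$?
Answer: $\frac{12397}{2} \approx 6198.5$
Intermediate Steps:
$J{\left(Y \right)} = -15 + 3 Y$
$s{\left(y,v \right)} = 4 + y$ ($s{\left(y,v \right)} = \left(v + y\right) - \left(-4 + v\right) = 4 + y$)
$c{\left(E \right)} = \frac{49}{2}$ ($c{\left(E \right)} = \frac{\left(4 + 3\right)^{2}}{2} = \frac{7^{2}}{2} = \frac{1}{2} \cdot 49 = \frac{49}{2}$)
$\left(J{\left(0 \right)} + 4\right) c{\left(-2 \right)} \left(-23\right) = \left(\left(-15 + 3 \cdot 0\right) + 4\right) \frac{49}{2} \left(-23\right) = \left(\left(-15 + 0\right) + 4\right) \frac{49}{2} \left(-23\right) = \left(-15 + 4\right) \frac{49}{2} \left(-23\right) = \left(-11\right) \frac{49}{2} \left(-23\right) = \left(- \frac{539}{2}\right) \left(-23\right) = \frac{12397}{2}$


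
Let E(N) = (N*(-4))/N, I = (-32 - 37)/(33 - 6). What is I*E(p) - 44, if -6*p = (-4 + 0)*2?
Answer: -304/9 ≈ -33.778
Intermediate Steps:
p = 4/3 (p = -(-4 + 0)*2/6 = -(-2)*2/3 = -1/6*(-8) = 4/3 ≈ 1.3333)
I = -23/9 (I = -69/27 = -69*1/27 = -23/9 ≈ -2.5556)
E(N) = -4 (E(N) = (-4*N)/N = -4)
I*E(p) - 44 = -23/9*(-4) - 44 = 92/9 - 44 = -304/9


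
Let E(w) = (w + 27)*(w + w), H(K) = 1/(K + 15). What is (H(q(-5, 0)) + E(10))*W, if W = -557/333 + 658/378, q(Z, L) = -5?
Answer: 83878/1665 ≈ 50.377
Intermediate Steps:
H(K) = 1/(15 + K)
W = 68/999 (W = -557*1/333 + 658*(1/378) = -557/333 + 47/27 = 68/999 ≈ 0.068068)
E(w) = 2*w*(27 + w) (E(w) = (27 + w)*(2*w) = 2*w*(27 + w))
(H(q(-5, 0)) + E(10))*W = (1/(15 - 5) + 2*10*(27 + 10))*(68/999) = (1/10 + 2*10*37)*(68/999) = (1/10 + 740)*(68/999) = (7401/10)*(68/999) = 83878/1665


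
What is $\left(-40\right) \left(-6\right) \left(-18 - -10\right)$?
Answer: $-1920$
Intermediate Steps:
$\left(-40\right) \left(-6\right) \left(-18 - -10\right) = 240 \left(-18 + 10\right) = 240 \left(-8\right) = -1920$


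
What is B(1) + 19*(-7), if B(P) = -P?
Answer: -134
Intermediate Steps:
B(1) + 19*(-7) = -1*1 + 19*(-7) = -1 - 133 = -134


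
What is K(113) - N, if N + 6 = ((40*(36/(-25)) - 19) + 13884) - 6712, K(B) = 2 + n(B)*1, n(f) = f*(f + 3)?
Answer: 30103/5 ≈ 6020.6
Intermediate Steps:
n(f) = f*(3 + f)
K(B) = 2 + B*(3 + B) (K(B) = 2 + (B*(3 + B))*1 = 2 + B*(3 + B))
N = 35447/5 (N = -6 + (((40*(36/(-25)) - 19) + 13884) - 6712) = -6 + (((40*(36*(-1/25)) - 19) + 13884) - 6712) = -6 + (((40*(-36/25) - 19) + 13884) - 6712) = -6 + (((-288/5 - 19) + 13884) - 6712) = -6 + ((-383/5 + 13884) - 6712) = -6 + (69037/5 - 6712) = -6 + 35477/5 = 35447/5 ≈ 7089.4)
K(113) - N = (2 + 113*(3 + 113)) - 1*35447/5 = (2 + 113*116) - 35447/5 = (2 + 13108) - 35447/5 = 13110 - 35447/5 = 30103/5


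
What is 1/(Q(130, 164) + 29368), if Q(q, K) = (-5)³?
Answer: 1/29243 ≈ 3.4196e-5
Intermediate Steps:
Q(q, K) = -125
1/(Q(130, 164) + 29368) = 1/(-125 + 29368) = 1/29243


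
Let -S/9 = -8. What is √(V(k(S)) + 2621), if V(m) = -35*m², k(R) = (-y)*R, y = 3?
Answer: I*√1630339 ≈ 1276.8*I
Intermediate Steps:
S = 72 (S = -9*(-8) = 72)
k(R) = -3*R (k(R) = (-1*3)*R = -3*R)
√(V(k(S)) + 2621) = √(-35*(-3*72)² + 2621) = √(-35*(-216)² + 2621) = √(-35*46656 + 2621) = √(-1632960 + 2621) = √(-1630339) = I*√1630339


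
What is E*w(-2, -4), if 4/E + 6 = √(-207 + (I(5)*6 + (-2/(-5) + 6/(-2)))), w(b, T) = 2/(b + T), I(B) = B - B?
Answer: 2*√10/(3*(3*√10 - 2*I*√131)) ≈ 0.032573 + 0.078597*I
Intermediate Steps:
I(B) = 0
w(b, T) = 2/(T + b)
E = 4/(-6 + 2*I*√1310/5) (E = 4/(-6 + √(-207 + (0*6 + (-2/(-5) + 6/(-2))))) = 4/(-6 + √(-207 + (0 + (-2*(-⅕) + 6*(-½))))) = 4/(-6 + √(-207 + (0 + (⅖ - 3)))) = 4/(-6 + √(-207 + (0 - 13/5))) = 4/(-6 + √(-207 - 13/5)) = 4/(-6 + √(-1048/5)) = 4/(-6 + 2*I*√1310/5) ≈ -0.09772 - 0.23579*I)
E*w(-2, -4) = (-2*√10/(3*√10 - 2*I*√131))*(2/(-4 - 2)) = (-2*√10/(3*√10 - 2*I*√131))*(2/(-6)) = (-2*√10/(3*√10 - 2*I*√131))*(2*(-⅙)) = -2*√10/(3*√10 - 2*I*√131)*(-⅓) = 2*√10/(3*(3*√10 - 2*I*√131))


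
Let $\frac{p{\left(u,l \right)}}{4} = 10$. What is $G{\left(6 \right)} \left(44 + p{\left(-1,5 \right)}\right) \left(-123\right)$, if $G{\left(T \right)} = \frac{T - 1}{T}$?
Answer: $-8610$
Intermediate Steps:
$p{\left(u,l \right)} = 40$ ($p{\left(u,l \right)} = 4 \cdot 10 = 40$)
$G{\left(T \right)} = \frac{-1 + T}{T}$
$G{\left(6 \right)} \left(44 + p{\left(-1,5 \right)}\right) \left(-123\right) = \frac{-1 + 6}{6} \left(44 + 40\right) \left(-123\right) = \frac{1}{6} \cdot 5 \cdot 84 \left(-123\right) = \frac{5}{6} \cdot 84 \left(-123\right) = 70 \left(-123\right) = -8610$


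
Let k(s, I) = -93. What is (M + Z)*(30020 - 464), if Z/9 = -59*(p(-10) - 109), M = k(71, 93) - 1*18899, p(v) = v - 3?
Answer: 1353369240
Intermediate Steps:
p(v) = -3 + v
M = -18992 (M = -93 - 1*18899 = -93 - 18899 = -18992)
Z = 64782 (Z = 9*(-59*((-3 - 10) - 109)) = 9*(-59*(-13 - 109)) = 9*(-59*(-122)) = 9*7198 = 64782)
(M + Z)*(30020 - 464) = (-18992 + 64782)*(30020 - 464) = 45790*29556 = 1353369240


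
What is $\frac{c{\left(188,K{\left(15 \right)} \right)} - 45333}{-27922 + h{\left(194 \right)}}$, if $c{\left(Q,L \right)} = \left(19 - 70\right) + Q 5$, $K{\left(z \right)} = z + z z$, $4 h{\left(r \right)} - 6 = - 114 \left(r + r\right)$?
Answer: $\frac{88888}{77957} \approx 1.1402$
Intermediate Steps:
$h{\left(r \right)} = \frac{3}{2} - 57 r$ ($h{\left(r \right)} = \frac{3}{2} + \frac{\left(-114\right) \left(r + r\right)}{4} = \frac{3}{2} + \frac{\left(-114\right) 2 r}{4} = \frac{3}{2} + \frac{\left(-228\right) r}{4} = \frac{3}{2} - 57 r$)
$K{\left(z \right)} = z + z^{2}$
$c{\left(Q,L \right)} = -51 + 5 Q$
$\frac{c{\left(188,K{\left(15 \right)} \right)} - 45333}{-27922 + h{\left(194 \right)}} = \frac{\left(-51 + 5 \cdot 188\right) - 45333}{-27922 + \left(\frac{3}{2} - 11058\right)} = \frac{\left(-51 + 940\right) - 45333}{-27922 + \left(\frac{3}{2} - 11058\right)} = \frac{889 - 45333}{-27922 - \frac{22113}{2}} = - \frac{44444}{- \frac{77957}{2}} = \left(-44444\right) \left(- \frac{2}{77957}\right) = \frac{88888}{77957}$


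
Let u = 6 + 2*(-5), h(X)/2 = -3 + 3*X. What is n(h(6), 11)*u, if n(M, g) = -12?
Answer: 48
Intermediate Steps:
h(X) = -6 + 6*X (h(X) = 2*(-3 + 3*X) = -6 + 6*X)
u = -4 (u = 6 - 10 = -4)
n(h(6), 11)*u = -12*(-4) = 48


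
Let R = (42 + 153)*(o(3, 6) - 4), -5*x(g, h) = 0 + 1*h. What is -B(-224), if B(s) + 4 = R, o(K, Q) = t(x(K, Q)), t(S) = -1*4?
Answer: 1564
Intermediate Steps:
x(g, h) = -h/5 (x(g, h) = -(0 + 1*h)/5 = -(0 + h)/5 = -h/5)
t(S) = -4
o(K, Q) = -4
R = -1560 (R = (42 + 153)*(-4 - 4) = 195*(-8) = -1560)
B(s) = -1564 (B(s) = -4 - 1560 = -1564)
-B(-224) = -1*(-1564) = 1564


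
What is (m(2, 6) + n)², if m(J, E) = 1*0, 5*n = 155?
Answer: 961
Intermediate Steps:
n = 31 (n = (⅕)*155 = 31)
m(J, E) = 0
(m(2, 6) + n)² = (0 + 31)² = 31² = 961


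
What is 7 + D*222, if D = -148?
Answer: -32849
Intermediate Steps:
7 + D*222 = 7 - 148*222 = 7 - 32856 = -32849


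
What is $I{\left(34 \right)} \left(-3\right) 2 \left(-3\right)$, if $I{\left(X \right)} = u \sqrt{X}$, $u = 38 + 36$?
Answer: $1332 \sqrt{34} \approx 7766.8$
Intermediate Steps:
$u = 74$
$I{\left(X \right)} = 74 \sqrt{X}$
$I{\left(34 \right)} \left(-3\right) 2 \left(-3\right) = 74 \sqrt{34} \left(-3\right) 2 \left(-3\right) = 74 \sqrt{34} \left(\left(-6\right) \left(-3\right)\right) = 74 \sqrt{34} \cdot 18 = 1332 \sqrt{34}$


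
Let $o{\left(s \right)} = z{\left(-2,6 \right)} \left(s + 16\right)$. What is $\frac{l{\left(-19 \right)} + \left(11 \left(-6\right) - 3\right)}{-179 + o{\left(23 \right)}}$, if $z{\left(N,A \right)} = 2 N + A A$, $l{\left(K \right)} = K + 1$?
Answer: $- \frac{87}{1069} \approx -0.081384$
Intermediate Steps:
$l{\left(K \right)} = 1 + K$
$z{\left(N,A \right)} = A^{2} + 2 N$ ($z{\left(N,A \right)} = 2 N + A^{2} = A^{2} + 2 N$)
$o{\left(s \right)} = 512 + 32 s$ ($o{\left(s \right)} = \left(6^{2} + 2 \left(-2\right)\right) \left(s + 16\right) = \left(36 - 4\right) \left(16 + s\right) = 32 \left(16 + s\right) = 512 + 32 s$)
$\frac{l{\left(-19 \right)} + \left(11 \left(-6\right) - 3\right)}{-179 + o{\left(23 \right)}} = \frac{\left(1 - 19\right) + \left(11 \left(-6\right) - 3\right)}{-179 + \left(512 + 32 \cdot 23\right)} = \frac{-18 - 69}{-179 + \left(512 + 736\right)} = \frac{-18 - 69}{-179 + 1248} = - \frac{87}{1069}$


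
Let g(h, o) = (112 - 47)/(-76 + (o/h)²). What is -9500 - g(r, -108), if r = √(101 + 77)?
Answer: -8848215/932 ≈ -9493.8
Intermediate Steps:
r = √178 ≈ 13.342
g(h, o) = 65/(-76 + o²/h²)
-9500 - g(r, -108) = -9500 - (-65)*(√178)²/(-1*(-108)² + 76*(√178)²) = -9500 - (-65)*178/(-1*11664 + 76*178) = -9500 - (-65)*178/(-11664 + 13528) = -9500 - (-65)*178/1864 = -9500 - 1*(-5785/932) = -9500 + 5785/932 = -8848215/932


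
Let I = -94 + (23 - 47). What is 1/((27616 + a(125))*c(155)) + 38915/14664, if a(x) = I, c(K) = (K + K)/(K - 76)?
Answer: 9214650171/3472264120 ≈ 2.6538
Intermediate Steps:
c(K) = 2*K/(-76 + K) (c(K) = (2*K)/(-76 + K) = 2*K/(-76 + K))
I = -118 (I = -94 - 24 = -118)
a(x) = -118
1/((27616 + a(125))*c(155)) + 38915/14664 = 1/((27616 - 118)*((2*155/(-76 + 155)))) + 38915/14664 = 1/(27498*((2*155/79))) + 38915*(1/14664) = 1/(27498*((2*155*(1/79)))) + 38915/14664 = 1/(27498*(310/79)) + 38915/14664 = (1/27498)*(79/310) + 38915/14664 = 79/8524380 + 38915/14664 = 9214650171/3472264120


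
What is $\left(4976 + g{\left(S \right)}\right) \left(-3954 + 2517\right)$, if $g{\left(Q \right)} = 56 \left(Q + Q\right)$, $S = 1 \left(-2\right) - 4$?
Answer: $-6184848$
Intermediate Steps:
$S = -6$ ($S = -2 - 4 = -6$)
$g{\left(Q \right)} = 112 Q$ ($g{\left(Q \right)} = 56 \cdot 2 Q = 112 Q$)
$\left(4976 + g{\left(S \right)}\right) \left(-3954 + 2517\right) = \left(4976 + 112 \left(-6\right)\right) \left(-3954 + 2517\right) = \left(4976 - 672\right) \left(-1437\right) = 4304 \left(-1437\right) = -6184848$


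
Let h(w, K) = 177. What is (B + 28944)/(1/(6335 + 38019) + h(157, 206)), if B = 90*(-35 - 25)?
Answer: 1044270576/7850659 ≈ 133.02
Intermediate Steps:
B = -5400 (B = 90*(-60) = -5400)
(B + 28944)/(1/(6335 + 38019) + h(157, 206)) = (-5400 + 28944)/(1/(6335 + 38019) + 177) = 23544/(1/44354 + 177) = 23544/(7850659/44354) = 23544*(44354/7850659) = 1044270576/7850659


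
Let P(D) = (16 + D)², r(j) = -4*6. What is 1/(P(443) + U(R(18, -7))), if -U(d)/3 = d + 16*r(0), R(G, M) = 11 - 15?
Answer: 1/211845 ≈ 4.7204e-6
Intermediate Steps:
R(G, M) = -4
r(j) = -24
U(d) = 1152 - 3*d (U(d) = -3*(d + 16*(-24)) = -3*(d - 384) = -3*(-384 + d) = 1152 - 3*d)
1/(P(443) + U(R(18, -7))) = 1/((16 + 443)² + (1152 - 3*(-4))) = 1/(459² + (1152 + 12)) = 1/(210681 + 1164) = 1/211845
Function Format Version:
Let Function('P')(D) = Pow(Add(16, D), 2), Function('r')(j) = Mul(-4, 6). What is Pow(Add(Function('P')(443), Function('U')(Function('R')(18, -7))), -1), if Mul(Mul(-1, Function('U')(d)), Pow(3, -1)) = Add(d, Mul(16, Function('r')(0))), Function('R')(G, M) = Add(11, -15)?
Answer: Rational(1, 211845) ≈ 4.7204e-6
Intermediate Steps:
Function('R')(G, M) = -4
Function('r')(j) = -24
Function('U')(d) = Add(1152, Mul(-3, d)) (Function('U')(d) = Mul(-3, Add(d, Mul(16, -24))) = Mul(-3, Add(d, -384)) = Mul(-3, Add(-384, d)) = Add(1152, Mul(-3, d)))
Pow(Add(Function('P')(443), Function('U')(Function('R')(18, -7))), -1) = Pow(Add(Pow(Add(16, 443), 2), Add(1152, Mul(-3, -4))), -1) = Pow(Add(Pow(459, 2), Add(1152, 12)), -1) = Pow(Add(210681, 1164), -1) = Pow(211845, -1) = Rational(1, 211845)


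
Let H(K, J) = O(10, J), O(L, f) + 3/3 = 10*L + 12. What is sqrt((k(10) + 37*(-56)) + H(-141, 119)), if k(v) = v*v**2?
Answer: 31*I ≈ 31.0*I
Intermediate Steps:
k(v) = v**3
O(L, f) = 11 + 10*L (O(L, f) = -1 + (10*L + 12) = -1 + (12 + 10*L) = 11 + 10*L)
H(K, J) = 111 (H(K, J) = 11 + 10*10 = 11 + 100 = 111)
sqrt((k(10) + 37*(-56)) + H(-141, 119)) = sqrt((10**3 + 37*(-56)) + 111) = sqrt((1000 - 2072) + 111) = sqrt(-1072 + 111) = sqrt(-961) = 31*I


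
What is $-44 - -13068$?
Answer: $13024$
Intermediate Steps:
$-44 - -13068 = -44 + 13068 = 13024$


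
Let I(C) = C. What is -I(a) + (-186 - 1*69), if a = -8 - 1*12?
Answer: -235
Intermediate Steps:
a = -20 (a = -8 - 12 = -20)
-I(a) + (-186 - 1*69) = -1*(-20) + (-186 - 1*69) = 20 + (-186 - 69) = 20 - 255 = -235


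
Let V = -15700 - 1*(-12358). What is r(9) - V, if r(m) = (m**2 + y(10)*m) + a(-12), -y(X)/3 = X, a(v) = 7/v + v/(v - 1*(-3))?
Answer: 12615/4 ≈ 3153.8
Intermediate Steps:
a(v) = 7/v + v/(3 + v) (a(v) = 7/v + v/(v + 3) = 7/v + v/(3 + v))
y(X) = -3*X
r(m) = 3/4 + m**2 - 30*m (r(m) = (m**2 + (-3*10)*m) + (21 + (-12)**2 + 7*(-12))/((-12)*(3 - 12)) = (m**2 - 30*m) - 1/12*(21 + 144 - 84)/(-9) = (m**2 - 30*m) - 1/12*(-1/9)*81 = (m**2 - 30*m) + 3/4 = 3/4 + m**2 - 30*m)
V = -3342 (V = -15700 + 12358 = -3342)
r(9) - V = (3/4 + 9**2 - 30*9) - 1*(-3342) = (3/4 + 81 - 270) + 3342 = -753/4 + 3342 = 12615/4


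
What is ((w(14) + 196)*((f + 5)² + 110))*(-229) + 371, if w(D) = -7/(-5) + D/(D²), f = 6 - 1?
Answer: -9496030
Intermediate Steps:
f = 5
w(D) = 7/5 + 1/D (w(D) = -7*(-⅕) + D/D² = 7/5 + 1/D)
((w(14) + 196)*((f + 5)² + 110))*(-229) + 371 = (((7/5 + 1/14) + 196)*((5 + 5)² + 110))*(-229) + 371 = (((7/5 + 1/14) + 196)*(10² + 110))*(-229) + 371 = ((103/70 + 196)*(100 + 110))*(-229) + 371 = ((13823/70)*210)*(-229) + 371 = 41469*(-229) + 371 = -9496401 + 371 = -9496030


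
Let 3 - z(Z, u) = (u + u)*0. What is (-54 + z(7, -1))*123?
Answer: -6273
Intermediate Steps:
z(Z, u) = 3 (z(Z, u) = 3 - (u + u)*0 = 3 - 2*u*0 = 3 - 1*0 = 3 + 0 = 3)
(-54 + z(7, -1))*123 = (-54 + 3)*123 = -51*123 = -6273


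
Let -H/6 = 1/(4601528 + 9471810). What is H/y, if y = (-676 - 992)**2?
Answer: -1/6525863123952 ≈ -1.5324e-13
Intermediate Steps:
y = 2782224 (y = (-1668)**2 = 2782224)
H = -3/7036669 (H = -6/(4601528 + 9471810) = -6/14073338 = -6*1/14073338 = -3/7036669 ≈ -4.2634e-7)
H/y = -3/7036669/2782224 = -3/7036669*1/2782224 = -1/6525863123952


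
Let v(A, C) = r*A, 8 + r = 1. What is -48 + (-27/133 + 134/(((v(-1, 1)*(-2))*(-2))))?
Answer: -11549/266 ≈ -43.417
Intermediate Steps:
r = -7 (r = -8 + 1 = -7)
v(A, C) = -7*A
-48 + (-27/133 + 134/(((v(-1, 1)*(-2))*(-2)))) = -48 + (-27/133 + 134/(((-7*(-1)*(-2))*(-2)))) = -48 + (-27*1/133 + 134/(((7*(-2))*(-2)))) = -48 + (-27/133 + 134/((-14*(-2)))) = -48 + (-27/133 + 134/28) = -48 + (-27/133 + 134*(1/28)) = -48 + (-27/133 + 67/14) = -48 + 1219/266 = -11549/266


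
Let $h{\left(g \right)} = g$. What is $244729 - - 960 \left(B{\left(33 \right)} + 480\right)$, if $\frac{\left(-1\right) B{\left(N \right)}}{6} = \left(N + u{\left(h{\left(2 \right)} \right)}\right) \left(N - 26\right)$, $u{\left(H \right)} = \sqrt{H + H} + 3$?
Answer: $-826631$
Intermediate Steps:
$u{\left(H \right)} = 3 + \sqrt{2} \sqrt{H}$ ($u{\left(H \right)} = \sqrt{2 H} + 3 = \sqrt{2} \sqrt{H} + 3 = 3 + \sqrt{2} \sqrt{H}$)
$B{\left(N \right)} = - 6 \left(-26 + N\right) \left(5 + N\right)$ ($B{\left(N \right)} = - 6 \left(N + \left(3 + \sqrt{2} \sqrt{2}\right)\right) \left(N - 26\right) = - 6 \left(N + \left(3 + 2\right)\right) \left(-26 + N\right) = - 6 \left(N + 5\right) \left(-26 + N\right) = - 6 \left(5 + N\right) \left(-26 + N\right) = - 6 \left(-26 + N\right) \left(5 + N\right)$)
$244729 - - 960 \left(B{\left(33 \right)} + 480\right) = 244729 - - 960 \left(\left(780 - 6 \cdot 33^{2} + 126 \cdot 33\right) + 480\right) = 244729 - - 960 \left(\left(780 - 6534 + 4158\right) + 480\right) = 244729 - - 960 \left(-1596 + 480\right) = 244729 - \left(-960\right) \left(-1116\right) = 244729 - 1071360 = -826631$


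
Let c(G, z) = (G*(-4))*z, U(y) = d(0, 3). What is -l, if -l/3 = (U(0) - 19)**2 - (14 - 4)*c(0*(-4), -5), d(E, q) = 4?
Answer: 675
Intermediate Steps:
U(y) = 4
c(G, z) = -4*G*z (c(G, z) = (-4*G)*z = -4*G*z)
l = -675 (l = -3*((4 - 19)**2 - (14 - 4)*(-4*0*(-4)*(-5))) = -3*((-15)**2 - 10*(-4*0*(-5))) = -3*(225 - 10*0) = -3*(225 - 1*0) = -3*(225 + 0) = -3*225 = -675)
-l = -1*(-675) = 675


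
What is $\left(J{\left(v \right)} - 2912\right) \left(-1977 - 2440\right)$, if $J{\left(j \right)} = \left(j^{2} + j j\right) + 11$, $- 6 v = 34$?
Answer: $\frac{112770427}{9} \approx 1.253 \cdot 10^{7}$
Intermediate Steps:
$v = - \frac{17}{3}$ ($v = \left(- \frac{1}{6}\right) 34 = - \frac{17}{3} \approx -5.6667$)
$J{\left(j \right)} = 11 + 2 j^{2}$ ($J{\left(j \right)} = \left(j^{2} + j^{2}\right) + 11 = 2 j^{2} + 11 = 11 + 2 j^{2}$)
$\left(J{\left(v \right)} - 2912\right) \left(-1977 - 2440\right) = \left(\left(11 + 2 \left(- \frac{17}{3}\right)^{2}\right) - 2912\right) \left(-1977 - 2440\right) = \left(\left(11 + 2 \cdot \frac{289}{9}\right) - 2912\right) \left(-4417\right) = \left(\left(11 + \frac{578}{9}\right) - 2912\right) \left(-4417\right) = \left(\frac{677}{9} - 2912\right) \left(-4417\right) = \left(- \frac{25531}{9}\right) \left(-4417\right) = \frac{112770427}{9}$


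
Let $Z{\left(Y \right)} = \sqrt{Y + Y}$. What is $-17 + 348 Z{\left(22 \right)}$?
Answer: $-17 + 696 \sqrt{11} \approx 2291.4$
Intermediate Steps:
$Z{\left(Y \right)} = \sqrt{2} \sqrt{Y}$ ($Z{\left(Y \right)} = \sqrt{2 Y} = \sqrt{2} \sqrt{Y}$)
$-17 + 348 Z{\left(22 \right)} = -17 + 348 \sqrt{2} \sqrt{22} = -17 + 348 \cdot 2 \sqrt{11} = -17 + 696 \sqrt{11}$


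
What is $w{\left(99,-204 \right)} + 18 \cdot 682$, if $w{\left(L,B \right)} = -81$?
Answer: $12195$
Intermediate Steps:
$w{\left(99,-204 \right)} + 18 \cdot 682 = -81 + 18 \cdot 682 = -81 + 12276 = 12195$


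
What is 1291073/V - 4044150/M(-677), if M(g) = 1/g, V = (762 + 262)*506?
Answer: 1418621044286273/518144 ≈ 2.7379e+9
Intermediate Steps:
V = 518144 (V = 1024*506 = 518144)
1291073/V - 4044150/M(-677) = 1291073/518144 - 4044150/(1/(-677)) = 1291073*(1/518144) - 4044150/(-1/677) = 1291073/518144 - 4044150*(-677) = 1291073/518144 + 2737889550 = 1418621044286273/518144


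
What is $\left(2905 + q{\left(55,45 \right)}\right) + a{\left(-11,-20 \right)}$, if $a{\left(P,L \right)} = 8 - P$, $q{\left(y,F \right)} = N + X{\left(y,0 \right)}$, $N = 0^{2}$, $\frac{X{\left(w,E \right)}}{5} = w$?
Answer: $3199$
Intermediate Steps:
$X{\left(w,E \right)} = 5 w$
$N = 0$
$q{\left(y,F \right)} = 5 y$ ($q{\left(y,F \right)} = 0 + 5 y = 5 y$)
$\left(2905 + q{\left(55,45 \right)}\right) + a{\left(-11,-20 \right)} = \left(2905 + 5 \cdot 55\right) + \left(8 - -11\right) = \left(2905 + 275\right) + \left(8 + 11\right) = 3180 + 19 = 3199$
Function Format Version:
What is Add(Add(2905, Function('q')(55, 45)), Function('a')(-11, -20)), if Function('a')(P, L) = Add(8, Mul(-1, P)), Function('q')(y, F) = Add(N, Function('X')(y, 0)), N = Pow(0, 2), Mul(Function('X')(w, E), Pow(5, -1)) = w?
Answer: 3199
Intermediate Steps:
Function('X')(w, E) = Mul(5, w)
N = 0
Function('q')(y, F) = Mul(5, y) (Function('q')(y, F) = Add(0, Mul(5, y)) = Mul(5, y))
Add(Add(2905, Function('q')(55, 45)), Function('a')(-11, -20)) = Add(Add(2905, Mul(5, 55)), Add(8, Mul(-1, -11))) = Add(Add(2905, 275), Add(8, 11)) = Add(3180, 19) = 3199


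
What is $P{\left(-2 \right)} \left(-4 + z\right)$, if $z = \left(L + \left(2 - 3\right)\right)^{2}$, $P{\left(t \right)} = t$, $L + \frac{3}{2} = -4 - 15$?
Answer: $- \frac{1833}{2} \approx -916.5$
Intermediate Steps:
$L = - \frac{41}{2}$ ($L = - \frac{3}{2} - 19 = - \frac{41}{2} \approx -20.5$)
$z = \frac{1849}{4}$ ($z = \left(- \frac{41}{2} + \left(2 - 3\right)\right)^{2} = \left(- \frac{41}{2} - 1\right)^{2} = \left(- \frac{43}{2}\right)^{2} = \frac{1849}{4} \approx 462.25$)
$P{\left(-2 \right)} \left(-4 + z\right) = - 2 \left(-4 + \frac{1849}{4}\right) = \left(-2\right) \frac{1833}{4} = - \frac{1833}{2}$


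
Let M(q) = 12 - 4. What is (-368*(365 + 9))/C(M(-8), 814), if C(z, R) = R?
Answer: -6256/37 ≈ -169.08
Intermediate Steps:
M(q) = 8
(-368*(365 + 9))/C(M(-8), 814) = -368*(365 + 9)/814 = -368*374*(1/814) = -137632*1/814 = -6256/37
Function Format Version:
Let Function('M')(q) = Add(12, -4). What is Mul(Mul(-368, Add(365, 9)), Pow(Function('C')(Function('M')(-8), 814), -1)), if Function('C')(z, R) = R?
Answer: Rational(-6256, 37) ≈ -169.08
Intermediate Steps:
Function('M')(q) = 8
Mul(Mul(-368, Add(365, 9)), Pow(Function('C')(Function('M')(-8), 814), -1)) = Mul(Mul(-368, Add(365, 9)), Pow(814, -1)) = Mul(Mul(-368, 374), Rational(1, 814)) = Mul(-137632, Rational(1, 814)) = Rational(-6256, 37)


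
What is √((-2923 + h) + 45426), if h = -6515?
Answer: 2*√8997 ≈ 189.71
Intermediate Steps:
√((-2923 + h) + 45426) = √((-2923 - 6515) + 45426) = √(-9438 + 45426) = √35988 = 2*√8997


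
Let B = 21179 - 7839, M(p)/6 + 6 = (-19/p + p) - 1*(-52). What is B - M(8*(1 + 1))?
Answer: 103801/8 ≈ 12975.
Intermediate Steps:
M(p) = 276 - 114/p + 6*p (M(p) = -36 + 6*((-19/p + p) - 1*(-52)) = -36 + 6*((p - 19/p) + 52) = -36 + 6*(52 + p - 19/p) = -36 + (312 - 114/p + 6*p) = 276 - 114/p + 6*p)
B = 13340
B - M(8*(1 + 1)) = 13340 - (276 - 114*1/(8*(1 + 1)) + 6*(8*(1 + 1))) = 13340 - (276 - 114/(8*2) + 6*(8*2)) = 13340 - (276 - 114/16 + 6*16) = 13340 - (276 - 114*1/16 + 96) = 13340 - (276 - 57/8 + 96) = 13340 - 1*2919/8 = 13340 - 2919/8 = 103801/8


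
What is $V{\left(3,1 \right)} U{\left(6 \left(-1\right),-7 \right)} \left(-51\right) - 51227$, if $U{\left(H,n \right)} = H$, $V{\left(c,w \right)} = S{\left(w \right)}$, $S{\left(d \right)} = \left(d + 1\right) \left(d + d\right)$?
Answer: $-50003$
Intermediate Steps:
$S{\left(d \right)} = 2 d \left(1 + d\right)$ ($S{\left(d \right)} = \left(1 + d\right) 2 d = 2 d \left(1 + d\right)$)
$V{\left(c,w \right)} = 2 w \left(1 + w\right)$
$V{\left(3,1 \right)} U{\left(6 \left(-1\right),-7 \right)} \left(-51\right) - 51227 = 2 \cdot 1 \left(1 + 1\right) 6 \left(-1\right) \left(-51\right) - 51227 = 2 \cdot 1 \cdot 2 \left(-6\right) \left(-51\right) - 51227 = 4 \left(-6\right) \left(-51\right) - 51227 = \left(-24\right) \left(-51\right) - 51227 = 1224 - 51227 = -50003$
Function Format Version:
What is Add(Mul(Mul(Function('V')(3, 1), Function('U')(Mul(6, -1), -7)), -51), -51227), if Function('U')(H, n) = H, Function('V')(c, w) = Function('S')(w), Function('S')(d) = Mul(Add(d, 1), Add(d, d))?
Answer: -50003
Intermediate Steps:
Function('S')(d) = Mul(2, d, Add(1, d)) (Function('S')(d) = Mul(Add(1, d), Mul(2, d)) = Mul(2, d, Add(1, d)))
Function('V')(c, w) = Mul(2, w, Add(1, w))
Add(Mul(Mul(Function('V')(3, 1), Function('U')(Mul(6, -1), -7)), -51), -51227) = Add(Mul(Mul(Mul(2, 1, Add(1, 1)), Mul(6, -1)), -51), -51227) = Add(Mul(Mul(Mul(2, 1, 2), -6), -51), -51227) = Add(Mul(Mul(4, -6), -51), -51227) = Add(Mul(-24, -51), -51227) = Add(1224, -51227) = -50003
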